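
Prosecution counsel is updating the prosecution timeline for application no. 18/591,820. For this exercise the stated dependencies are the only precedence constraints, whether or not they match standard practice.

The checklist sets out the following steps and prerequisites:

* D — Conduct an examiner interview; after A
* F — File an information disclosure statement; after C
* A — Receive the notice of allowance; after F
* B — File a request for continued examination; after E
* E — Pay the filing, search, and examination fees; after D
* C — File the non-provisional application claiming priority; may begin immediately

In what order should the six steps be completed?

C, F, A, D, E, B

Only C has no prerequisites, so it is first.
F is the only step now ready → F.
A needed F, now all done → A.
Next only D has its prerequisites met → D.
Next only E has its prerequisites met → E.
B needed E, now all done → B.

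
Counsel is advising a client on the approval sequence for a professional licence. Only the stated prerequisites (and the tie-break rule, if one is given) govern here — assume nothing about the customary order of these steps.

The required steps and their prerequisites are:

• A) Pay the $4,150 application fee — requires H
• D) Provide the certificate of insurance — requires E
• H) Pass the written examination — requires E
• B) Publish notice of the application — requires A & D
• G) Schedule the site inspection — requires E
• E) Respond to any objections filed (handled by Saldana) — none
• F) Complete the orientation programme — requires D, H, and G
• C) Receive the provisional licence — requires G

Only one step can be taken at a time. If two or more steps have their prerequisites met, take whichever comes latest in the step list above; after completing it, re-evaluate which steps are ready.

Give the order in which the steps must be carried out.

E, G, C, H, D, F, A, B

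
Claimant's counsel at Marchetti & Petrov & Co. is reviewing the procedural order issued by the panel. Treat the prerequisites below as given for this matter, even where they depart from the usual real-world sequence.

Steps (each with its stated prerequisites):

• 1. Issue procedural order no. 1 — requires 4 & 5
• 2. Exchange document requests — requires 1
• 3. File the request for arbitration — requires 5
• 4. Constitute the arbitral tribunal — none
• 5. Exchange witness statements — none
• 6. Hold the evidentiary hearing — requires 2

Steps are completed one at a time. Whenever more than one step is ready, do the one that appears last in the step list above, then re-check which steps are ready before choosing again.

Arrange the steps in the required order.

5 4 3 1 2 6

5 and 4 have no prerequisites; 5 is listed later, so 5 is first.
Ready: 4 and 3. 4 is listed later → 4.
Now 3 and 1 have their prerequisites met. 3 is listed later, so 3 next.
That leaves 1 as the only ready step → 1.
That leaves 2 as the only ready step → 2.
6 needed 2, now all done → 6.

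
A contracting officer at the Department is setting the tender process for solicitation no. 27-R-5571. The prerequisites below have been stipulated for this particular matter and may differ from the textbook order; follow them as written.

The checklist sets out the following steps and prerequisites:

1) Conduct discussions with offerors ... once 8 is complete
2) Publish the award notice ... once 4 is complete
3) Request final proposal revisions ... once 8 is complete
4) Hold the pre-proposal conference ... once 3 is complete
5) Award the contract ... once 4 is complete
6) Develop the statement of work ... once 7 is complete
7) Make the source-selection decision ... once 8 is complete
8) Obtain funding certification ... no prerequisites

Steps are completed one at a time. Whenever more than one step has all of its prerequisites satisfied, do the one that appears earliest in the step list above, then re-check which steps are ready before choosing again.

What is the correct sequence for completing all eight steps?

8 is the only step with nothing outstanding, so it goes first.
Now 1, 3 and 7 have their prerequisites met. 1 is listed earlier, so 1 next.
Ready: 3 and 7. 3 is listed earlier → 3.
4 now also ready, so the ready set is {4, 7}; 4 is listed earlier → 4.
Ready: 2, 5 and 7. 2 is listed earlier → 2.
5 and 7 are both available; 5 is listed earlier → 5.
Next only 7 has its prerequisites met → 7.
Next only 6 has its prerequisites met → 6.

8, 1, 3, 4, 2, 5, 7, 6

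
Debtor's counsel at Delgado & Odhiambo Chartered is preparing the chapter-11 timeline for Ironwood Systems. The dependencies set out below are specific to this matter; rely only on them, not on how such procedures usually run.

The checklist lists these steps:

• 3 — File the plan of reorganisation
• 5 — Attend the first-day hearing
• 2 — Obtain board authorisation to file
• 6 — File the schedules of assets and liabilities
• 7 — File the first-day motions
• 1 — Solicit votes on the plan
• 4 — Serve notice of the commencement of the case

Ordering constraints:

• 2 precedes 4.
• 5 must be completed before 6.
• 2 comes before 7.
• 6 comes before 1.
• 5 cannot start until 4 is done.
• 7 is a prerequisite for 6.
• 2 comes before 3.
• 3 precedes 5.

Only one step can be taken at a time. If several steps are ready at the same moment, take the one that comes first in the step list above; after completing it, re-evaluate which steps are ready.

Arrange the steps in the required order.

2 has no prerequisites → 2 first.
Ready: 3, 7 and 4. 3 is listed earlier → 3.
7 and 4 are both available; 7 is listed earlier → 7.
4 needed 2, now all done → 4.
That leaves 5 as the only ready step → 5.
That leaves 6 as the only ready step → 6.
1 needed 6, now all done → 1.

2, 3, 7, 4, 5, 6, 1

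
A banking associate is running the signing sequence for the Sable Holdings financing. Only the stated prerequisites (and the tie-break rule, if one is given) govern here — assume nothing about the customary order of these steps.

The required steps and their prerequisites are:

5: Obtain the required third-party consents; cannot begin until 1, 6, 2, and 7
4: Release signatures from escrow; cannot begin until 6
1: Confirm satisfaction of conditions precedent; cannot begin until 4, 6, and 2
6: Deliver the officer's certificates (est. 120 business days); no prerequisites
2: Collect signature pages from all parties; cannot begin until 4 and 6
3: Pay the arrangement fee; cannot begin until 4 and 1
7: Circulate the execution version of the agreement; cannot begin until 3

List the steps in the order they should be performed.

6 4 2 1 3 7 5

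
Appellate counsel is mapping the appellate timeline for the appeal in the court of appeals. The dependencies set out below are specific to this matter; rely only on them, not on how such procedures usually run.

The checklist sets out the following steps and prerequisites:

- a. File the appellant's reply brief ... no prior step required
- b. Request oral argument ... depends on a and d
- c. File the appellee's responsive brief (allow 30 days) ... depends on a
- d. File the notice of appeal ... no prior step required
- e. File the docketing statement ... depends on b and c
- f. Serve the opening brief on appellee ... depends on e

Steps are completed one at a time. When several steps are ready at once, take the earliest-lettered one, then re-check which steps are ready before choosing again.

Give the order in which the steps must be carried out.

a, c, d, b, e, f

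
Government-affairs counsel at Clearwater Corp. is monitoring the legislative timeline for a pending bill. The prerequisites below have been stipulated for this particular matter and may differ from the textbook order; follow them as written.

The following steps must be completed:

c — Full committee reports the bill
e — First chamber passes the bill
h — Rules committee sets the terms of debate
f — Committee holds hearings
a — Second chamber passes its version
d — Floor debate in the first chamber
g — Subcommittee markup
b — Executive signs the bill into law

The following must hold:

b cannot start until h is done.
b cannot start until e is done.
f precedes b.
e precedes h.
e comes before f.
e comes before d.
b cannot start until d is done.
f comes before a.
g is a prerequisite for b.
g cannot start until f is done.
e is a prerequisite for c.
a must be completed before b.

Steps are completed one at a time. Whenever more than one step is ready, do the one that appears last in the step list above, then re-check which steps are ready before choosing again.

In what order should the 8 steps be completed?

e, d, f, g, a, h, b, c

e is the only step with nothing outstanding, so it goes first.
Now d, f, h and c have their prerequisites met. d is listed later, so d next.
f, h and c are all available; f is listed later → f.
Ready: g, a, h and c. g is listed later → g.
Ready: a, h and c. a is listed later → a.
Now h and c have their prerequisites met. h is listed later, so h next.
Now b and c have their prerequisites met. b is listed later, so b next.
c needed e, now all done → c.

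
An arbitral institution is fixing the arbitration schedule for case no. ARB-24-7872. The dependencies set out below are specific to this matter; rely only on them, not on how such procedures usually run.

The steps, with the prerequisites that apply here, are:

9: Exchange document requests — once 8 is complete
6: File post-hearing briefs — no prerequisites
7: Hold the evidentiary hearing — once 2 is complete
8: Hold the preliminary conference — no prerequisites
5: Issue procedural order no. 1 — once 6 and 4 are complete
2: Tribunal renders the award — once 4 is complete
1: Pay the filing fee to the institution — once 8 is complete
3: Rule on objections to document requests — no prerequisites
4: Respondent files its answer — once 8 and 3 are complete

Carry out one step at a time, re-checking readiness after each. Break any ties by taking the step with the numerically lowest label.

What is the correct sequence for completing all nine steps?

3, 6 and 8 have no prerequisites; 3 has the earlier label, so 3 is first.
6 and 8 are both available; 6 has the earlier label → 6.
That leaves 8 as the only ready step → 8.
Ready: 1, 4 and 9. 1 has the earlier label → 1.
Now 4 and 9 have their prerequisites met. 4 has the earlier label, so 4 next.
2 and 5 now also ready, so the ready set is {2, 5, 9}; 2 has the earlier label → 2.
7 now also ready, so the ready set is {5, 7, 9}; 5 has the earlier label → 5.
7 and 9 are both available; 7 has the earlier label → 7.
9 needed 8, now all done → 9.

3, 6, 8, 1, 4, 2, 5, 7, 9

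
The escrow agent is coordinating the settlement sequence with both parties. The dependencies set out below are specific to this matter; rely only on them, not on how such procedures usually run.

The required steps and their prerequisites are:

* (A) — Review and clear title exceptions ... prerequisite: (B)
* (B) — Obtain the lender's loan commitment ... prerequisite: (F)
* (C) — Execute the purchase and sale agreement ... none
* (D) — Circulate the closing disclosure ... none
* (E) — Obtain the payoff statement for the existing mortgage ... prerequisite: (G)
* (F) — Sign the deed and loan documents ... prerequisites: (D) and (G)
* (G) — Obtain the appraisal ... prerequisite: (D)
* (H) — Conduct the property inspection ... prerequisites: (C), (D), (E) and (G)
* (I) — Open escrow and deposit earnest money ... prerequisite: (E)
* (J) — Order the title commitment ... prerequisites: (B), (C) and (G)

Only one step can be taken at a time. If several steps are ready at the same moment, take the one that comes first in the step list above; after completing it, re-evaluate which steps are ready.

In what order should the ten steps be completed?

(C) and (D) have no prerequisites; (C) is listed earlier, so (C) is first.
Next only (D) has its prerequisites met → (D).
(G) needed (D), now all done → (G).
(E) and (F) are both available; (E) is listed earlier → (E).
Now (F), (H) and (I) have their prerequisites met. (F) is listed earlier, so (F) next.
Ready: (B), (H) and (I). (B) is listed earlier → (B).
(A) and (J) now also ready, so the ready set is {(A), (H), (I), (J)}; (A) is listed earlier → (A).
Ready: (H), (I) and (J). (H) is listed earlier → (H).
Ready: (I) and (J). (I) is listed earlier → (I).
That leaves (J) as the only ready step → (J).

(C) → (D) → (G) → (E) → (F) → (B) → (A) → (H) → (I) → (J)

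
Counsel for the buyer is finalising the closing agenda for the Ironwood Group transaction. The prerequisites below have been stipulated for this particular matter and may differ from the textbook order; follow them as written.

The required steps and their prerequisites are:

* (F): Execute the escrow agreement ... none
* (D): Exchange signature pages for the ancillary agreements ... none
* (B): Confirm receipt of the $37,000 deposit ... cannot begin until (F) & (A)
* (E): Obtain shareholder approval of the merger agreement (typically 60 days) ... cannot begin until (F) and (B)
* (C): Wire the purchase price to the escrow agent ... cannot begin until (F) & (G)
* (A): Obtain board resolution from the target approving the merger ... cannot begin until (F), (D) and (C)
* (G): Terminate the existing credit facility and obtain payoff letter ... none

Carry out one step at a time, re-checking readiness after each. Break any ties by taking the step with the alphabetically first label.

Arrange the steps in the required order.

(D), (F), (G), (C), (A), (B), (E)

(D), (F) and (G) have no prerequisites; (D) has the earlier label, so (D) is first.
(F) and (G) are both available; (F) has the earlier label → (F).
Next only (G) has its prerequisites met → (G).
That leaves (C) as the only ready step → (C).
(A) needed (C), (D) and (F), now all done → (A).
(B) is the only step now ready → (B).
Next only (E) has its prerequisites met → (E).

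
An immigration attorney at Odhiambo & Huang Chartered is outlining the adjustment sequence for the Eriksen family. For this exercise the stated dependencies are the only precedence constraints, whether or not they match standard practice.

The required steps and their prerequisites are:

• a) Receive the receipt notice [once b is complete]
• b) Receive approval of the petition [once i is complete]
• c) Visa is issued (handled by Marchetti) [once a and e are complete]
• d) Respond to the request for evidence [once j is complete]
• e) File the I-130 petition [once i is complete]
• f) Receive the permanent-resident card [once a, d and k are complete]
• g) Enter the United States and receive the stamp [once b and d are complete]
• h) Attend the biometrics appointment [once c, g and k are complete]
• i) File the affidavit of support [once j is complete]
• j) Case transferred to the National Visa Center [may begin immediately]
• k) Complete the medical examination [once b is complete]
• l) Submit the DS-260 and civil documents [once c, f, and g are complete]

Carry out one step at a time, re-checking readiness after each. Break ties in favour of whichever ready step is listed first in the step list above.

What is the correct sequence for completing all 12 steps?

j, d, i, b, a, e, c, g, k, f, h, l

j has no prerequisites → j first.
Now d and i have their prerequisites met. d is listed earlier, so d next.
i is the only step now ready → i.
Now b and e have their prerequisites met. b is listed earlier, so b next.
a, g and k now also ready, so the ready set is {a, e, g, k}; a is listed earlier → a.
e, g and k are all available; e is listed earlier → e.
c now also ready, so the ready set is {c, g, k}; c is listed earlier → c.
g and k are both available; g is listed earlier → g.
That leaves k as the only ready step → k.
Ready: f and h. f is listed earlier → f.
l now also ready, so the ready set is {h, l}; h is listed earlier → h.
Next only l has its prerequisites met → l.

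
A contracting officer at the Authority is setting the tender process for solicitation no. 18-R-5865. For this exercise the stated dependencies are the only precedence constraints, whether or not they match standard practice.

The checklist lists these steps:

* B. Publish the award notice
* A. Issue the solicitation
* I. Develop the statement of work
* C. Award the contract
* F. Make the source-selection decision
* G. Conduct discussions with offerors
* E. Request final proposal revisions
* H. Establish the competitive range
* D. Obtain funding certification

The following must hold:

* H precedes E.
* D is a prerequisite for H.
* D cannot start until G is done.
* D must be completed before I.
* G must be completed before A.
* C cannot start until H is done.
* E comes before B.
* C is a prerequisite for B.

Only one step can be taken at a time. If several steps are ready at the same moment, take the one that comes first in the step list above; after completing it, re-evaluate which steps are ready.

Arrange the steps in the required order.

F G A D I H C E B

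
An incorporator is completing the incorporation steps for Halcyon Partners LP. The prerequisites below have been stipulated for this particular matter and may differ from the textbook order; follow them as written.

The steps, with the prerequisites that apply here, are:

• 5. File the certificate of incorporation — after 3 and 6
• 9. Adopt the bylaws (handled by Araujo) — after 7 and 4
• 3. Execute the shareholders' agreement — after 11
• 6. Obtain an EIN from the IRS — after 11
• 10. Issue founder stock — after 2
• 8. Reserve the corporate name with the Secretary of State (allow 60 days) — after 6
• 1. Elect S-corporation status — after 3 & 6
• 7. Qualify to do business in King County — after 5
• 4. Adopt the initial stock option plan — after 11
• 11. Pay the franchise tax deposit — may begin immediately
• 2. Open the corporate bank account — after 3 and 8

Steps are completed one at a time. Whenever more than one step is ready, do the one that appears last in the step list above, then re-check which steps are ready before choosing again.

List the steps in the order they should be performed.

11 → 4 → 6 → 8 → 3 → 2 → 1 → 10 → 5 → 7 → 9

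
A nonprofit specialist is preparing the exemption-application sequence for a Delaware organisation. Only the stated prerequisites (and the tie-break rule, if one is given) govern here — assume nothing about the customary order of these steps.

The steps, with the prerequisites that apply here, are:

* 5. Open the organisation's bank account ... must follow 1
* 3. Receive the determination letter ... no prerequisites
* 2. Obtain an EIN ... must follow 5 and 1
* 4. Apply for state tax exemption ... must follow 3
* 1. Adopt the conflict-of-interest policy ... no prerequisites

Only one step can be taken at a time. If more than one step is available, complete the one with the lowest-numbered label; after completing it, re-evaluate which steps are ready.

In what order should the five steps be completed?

1 and 3 have no prerequisites; 1 has the earlier label, so 1 is first.
5 now also ready, so the ready set is {3, 5}; 3 has the earlier label → 3.
4 now also ready, so the ready set is {4, 5}; 4 has the earlier label → 4.
Next only 5 has its prerequisites met → 5.
That leaves 2 as the only ready step → 2.

1, 3, 4, 5, 2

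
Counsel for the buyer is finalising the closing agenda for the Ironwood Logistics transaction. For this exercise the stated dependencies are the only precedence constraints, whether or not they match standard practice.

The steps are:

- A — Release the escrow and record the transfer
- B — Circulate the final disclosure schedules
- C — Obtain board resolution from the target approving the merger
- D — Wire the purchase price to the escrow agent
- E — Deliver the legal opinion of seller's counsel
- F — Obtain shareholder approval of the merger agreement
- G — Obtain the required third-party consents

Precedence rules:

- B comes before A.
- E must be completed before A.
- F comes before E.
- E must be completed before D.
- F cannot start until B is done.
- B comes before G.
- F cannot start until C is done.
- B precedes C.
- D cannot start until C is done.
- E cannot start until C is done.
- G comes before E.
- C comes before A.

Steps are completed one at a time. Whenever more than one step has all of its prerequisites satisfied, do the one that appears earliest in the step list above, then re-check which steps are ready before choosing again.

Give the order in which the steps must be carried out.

B, C, F, G, E, A, D

Only B has no prerequisites, so it is first.
Now C and G have their prerequisites met. C is listed earlier, so C next.
F now also ready, so the ready set is {F, G}; F is listed earlier → F.
That leaves G as the only ready step → G.
E needed C, F and G, now all done → E.
Now A and D have their prerequisites met. A is listed earlier, so A next.
D needed C and E, now all done → D.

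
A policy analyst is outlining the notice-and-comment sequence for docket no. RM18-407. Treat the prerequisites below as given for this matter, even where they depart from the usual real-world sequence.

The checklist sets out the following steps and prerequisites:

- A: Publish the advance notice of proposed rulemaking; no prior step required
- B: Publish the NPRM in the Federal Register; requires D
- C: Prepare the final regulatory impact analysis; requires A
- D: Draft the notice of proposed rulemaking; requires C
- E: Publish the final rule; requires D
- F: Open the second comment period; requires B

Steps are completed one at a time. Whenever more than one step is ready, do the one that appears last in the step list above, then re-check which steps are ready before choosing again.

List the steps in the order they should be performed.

A, C, D, E, B, F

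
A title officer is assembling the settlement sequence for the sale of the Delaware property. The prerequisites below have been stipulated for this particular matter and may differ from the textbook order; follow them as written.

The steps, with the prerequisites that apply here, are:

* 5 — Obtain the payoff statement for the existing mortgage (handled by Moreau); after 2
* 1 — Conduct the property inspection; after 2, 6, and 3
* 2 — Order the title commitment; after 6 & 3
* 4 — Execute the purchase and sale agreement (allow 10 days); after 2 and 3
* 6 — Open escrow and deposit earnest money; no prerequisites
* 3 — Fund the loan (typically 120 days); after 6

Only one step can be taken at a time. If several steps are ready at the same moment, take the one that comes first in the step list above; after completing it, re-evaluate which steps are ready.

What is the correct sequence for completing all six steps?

6 is the only step with nothing outstanding, so it goes first.
3 needed 6, now all done → 3.
That leaves 2 as the only ready step → 2.
5, 1 and 4 are all available; 5 is listed earlier → 5.
1 and 4 are both available; 1 is listed earlier → 1.
4 needed 2 and 3, now all done → 4.

6, 3, 2, 5, 1, 4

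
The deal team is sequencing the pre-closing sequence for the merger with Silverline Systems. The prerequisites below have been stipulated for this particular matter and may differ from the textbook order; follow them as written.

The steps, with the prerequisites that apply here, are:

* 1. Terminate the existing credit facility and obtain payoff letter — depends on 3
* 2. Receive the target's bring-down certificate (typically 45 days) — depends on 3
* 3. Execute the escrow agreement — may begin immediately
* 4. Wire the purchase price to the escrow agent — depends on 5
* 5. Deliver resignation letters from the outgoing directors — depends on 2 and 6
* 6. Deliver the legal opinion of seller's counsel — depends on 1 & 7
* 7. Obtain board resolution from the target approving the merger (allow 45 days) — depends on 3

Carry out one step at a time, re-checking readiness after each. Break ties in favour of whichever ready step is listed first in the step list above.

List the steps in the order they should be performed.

3 → 1 → 2 → 7 → 6 → 5 → 4

Only 3 has no prerequisites, so it is first.
Ready: 1, 2 and 7. 1 is listed earlier → 1.
Ready: 2 and 7. 2 is listed earlier → 2.
Next only 7 has its prerequisites met → 7.
That leaves 6 as the only ready step → 6.
5 is the only step now ready → 5.
4 needed 5, now all done → 4.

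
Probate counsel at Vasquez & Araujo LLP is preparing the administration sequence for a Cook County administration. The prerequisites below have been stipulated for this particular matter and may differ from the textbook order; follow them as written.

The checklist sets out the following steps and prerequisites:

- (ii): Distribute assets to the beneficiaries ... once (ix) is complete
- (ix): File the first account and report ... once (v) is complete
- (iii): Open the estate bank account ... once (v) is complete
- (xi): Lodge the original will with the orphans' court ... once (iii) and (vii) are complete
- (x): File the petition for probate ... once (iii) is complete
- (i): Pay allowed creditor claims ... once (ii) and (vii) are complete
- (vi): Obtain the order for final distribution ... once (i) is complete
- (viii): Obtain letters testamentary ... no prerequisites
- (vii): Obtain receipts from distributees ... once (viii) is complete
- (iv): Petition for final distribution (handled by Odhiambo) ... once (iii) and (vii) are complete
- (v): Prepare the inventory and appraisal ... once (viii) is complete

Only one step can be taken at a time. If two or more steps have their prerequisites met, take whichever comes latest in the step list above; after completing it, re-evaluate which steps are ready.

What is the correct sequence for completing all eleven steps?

(viii) is the only step with nothing outstanding, so it goes first.
(v) and (vii) are both available; (v) is listed later → (v).
Ready: (vii), (iii) and (ix). (vii) is listed later → (vii).
(iii) and (ix) are both available; (iii) is listed later → (iii).
Now (iv), (x), (xi) and (ix) have their prerequisites met. (iv) is listed later, so (iv) next.
Ready: (x), (xi) and (ix). (x) is listed later → (x).
Now (xi) and (ix) have their prerequisites met. (xi) is listed later, so (xi) next.
Next only (ix) has its prerequisites met → (ix).
(ii) needed (ix), now all done → (ii).
That leaves (i) as the only ready step → (i).
(vi) needed (i), now all done → (vi).

(viii) (v) (vii) (iii) (iv) (x) (xi) (ix) (ii) (i) (vi)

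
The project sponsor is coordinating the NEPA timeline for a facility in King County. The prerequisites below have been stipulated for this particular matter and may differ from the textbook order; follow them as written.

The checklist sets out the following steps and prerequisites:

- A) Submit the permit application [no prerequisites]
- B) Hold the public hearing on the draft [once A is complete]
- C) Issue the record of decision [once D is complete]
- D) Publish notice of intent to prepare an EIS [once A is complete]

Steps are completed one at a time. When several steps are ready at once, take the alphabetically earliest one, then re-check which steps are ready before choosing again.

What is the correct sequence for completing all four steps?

A has no prerequisites → A first.
Now B and D have their prerequisites met. B has the earlier label, so B next.
That leaves D as the only ready step → D.
C is the only step now ready → C.

A B D C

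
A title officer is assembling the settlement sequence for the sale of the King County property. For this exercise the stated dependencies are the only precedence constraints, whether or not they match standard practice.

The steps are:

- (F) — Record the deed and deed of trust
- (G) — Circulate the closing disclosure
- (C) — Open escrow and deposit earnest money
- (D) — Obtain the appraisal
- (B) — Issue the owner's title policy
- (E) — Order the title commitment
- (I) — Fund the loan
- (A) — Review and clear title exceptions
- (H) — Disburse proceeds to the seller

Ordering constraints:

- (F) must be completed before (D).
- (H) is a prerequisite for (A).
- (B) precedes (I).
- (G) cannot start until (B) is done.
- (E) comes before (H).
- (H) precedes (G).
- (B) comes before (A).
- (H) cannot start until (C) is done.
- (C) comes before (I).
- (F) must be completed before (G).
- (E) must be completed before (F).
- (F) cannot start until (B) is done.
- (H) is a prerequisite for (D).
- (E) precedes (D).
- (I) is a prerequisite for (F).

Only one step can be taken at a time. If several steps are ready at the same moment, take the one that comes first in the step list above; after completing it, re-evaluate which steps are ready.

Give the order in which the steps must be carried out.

(C), (B) and (E) have no prerequisites; (C) is listed earlier, so (C) is first.
Now (B) and (E) have their prerequisites met. (B) is listed earlier, so (B) next.
(I) now also ready, so the ready set is {(E), (I)}; (E) is listed earlier → (E).
(H) now also ready, so the ready set is {(I), (H)}; (I) is listed earlier → (I).
(F) now also ready, so the ready set is {(F), (H)}; (F) is listed earlier → (F).
(H) is the only step now ready → (H).
Ready: (G), (D) and (A). (G) is listed earlier → (G).
Ready: (D) and (A). (D) is listed earlier → (D).
Next only (A) has its prerequisites met → (A).

(C) → (B) → (E) → (I) → (F) → (H) → (G) → (D) → (A)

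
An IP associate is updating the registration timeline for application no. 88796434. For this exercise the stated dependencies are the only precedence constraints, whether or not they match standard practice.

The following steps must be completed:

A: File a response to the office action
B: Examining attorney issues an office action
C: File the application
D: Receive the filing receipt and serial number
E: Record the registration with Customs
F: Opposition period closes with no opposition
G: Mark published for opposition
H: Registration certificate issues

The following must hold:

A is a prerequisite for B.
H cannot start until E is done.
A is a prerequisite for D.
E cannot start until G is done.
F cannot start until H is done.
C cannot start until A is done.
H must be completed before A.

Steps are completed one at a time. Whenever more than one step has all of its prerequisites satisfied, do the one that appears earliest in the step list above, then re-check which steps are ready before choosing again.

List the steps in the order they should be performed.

G, E, H, A, B, C, D, F

G has no prerequisites → G first.
Next only E has its prerequisites met → E.
H needed E, now all done → H.
Ready: A and F. A is listed earlier → A.
Now B, C, D and F have their prerequisites met. B is listed earlier, so B next.
C, D and F are all available; C is listed earlier → C.
Now D and F have their prerequisites met. D is listed earlier, so D next.
Next only F has its prerequisites met → F.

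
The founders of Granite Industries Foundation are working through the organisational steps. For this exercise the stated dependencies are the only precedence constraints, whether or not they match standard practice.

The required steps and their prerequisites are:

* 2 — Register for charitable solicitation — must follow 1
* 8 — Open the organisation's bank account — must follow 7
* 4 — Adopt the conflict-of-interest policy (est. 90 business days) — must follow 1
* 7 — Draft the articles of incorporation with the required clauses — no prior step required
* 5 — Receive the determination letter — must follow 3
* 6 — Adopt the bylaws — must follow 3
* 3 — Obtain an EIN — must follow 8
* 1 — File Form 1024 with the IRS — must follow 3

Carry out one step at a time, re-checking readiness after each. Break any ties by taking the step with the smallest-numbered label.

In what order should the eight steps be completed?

7 is the only step with nothing outstanding, so it goes first.
8 needed 7, now all done → 8.
That leaves 3 as the only ready step → 3.
Ready: 1, 5 and 6. 1 has the earlier label → 1.
2, 4, 5 and 6 are all available; 2 has the earlier label → 2.
Now 4, 5 and 6 have their prerequisites met. 4 has the earlier label, so 4 next.
5 and 6 are both available; 5 has the earlier label → 5.
6 needed 3, now all done → 6.

7, 8, 3, 1, 2, 4, 5, 6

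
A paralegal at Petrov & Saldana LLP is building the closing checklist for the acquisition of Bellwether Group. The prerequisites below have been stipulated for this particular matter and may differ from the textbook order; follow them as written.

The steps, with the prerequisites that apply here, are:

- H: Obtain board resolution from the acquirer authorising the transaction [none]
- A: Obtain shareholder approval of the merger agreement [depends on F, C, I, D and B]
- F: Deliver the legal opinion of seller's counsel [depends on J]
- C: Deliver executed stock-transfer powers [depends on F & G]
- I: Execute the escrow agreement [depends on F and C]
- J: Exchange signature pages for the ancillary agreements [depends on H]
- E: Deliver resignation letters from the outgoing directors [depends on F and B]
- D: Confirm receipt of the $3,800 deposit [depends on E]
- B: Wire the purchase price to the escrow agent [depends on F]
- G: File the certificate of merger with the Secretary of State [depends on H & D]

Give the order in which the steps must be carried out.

H, J, F, B, E, D, G, C, I, A

Only H has no prerequisites, so it is first.
J needed H, now all done → J.
F needed J, now all done → F.
Next only B has its prerequisites met → B.
That leaves E as the only ready step → E.
That leaves D as the only ready step → D.
G is the only step now ready → G.
Next only C has its prerequisites met → C.
I is the only step now ready → I.
Next only A has its prerequisites met → A.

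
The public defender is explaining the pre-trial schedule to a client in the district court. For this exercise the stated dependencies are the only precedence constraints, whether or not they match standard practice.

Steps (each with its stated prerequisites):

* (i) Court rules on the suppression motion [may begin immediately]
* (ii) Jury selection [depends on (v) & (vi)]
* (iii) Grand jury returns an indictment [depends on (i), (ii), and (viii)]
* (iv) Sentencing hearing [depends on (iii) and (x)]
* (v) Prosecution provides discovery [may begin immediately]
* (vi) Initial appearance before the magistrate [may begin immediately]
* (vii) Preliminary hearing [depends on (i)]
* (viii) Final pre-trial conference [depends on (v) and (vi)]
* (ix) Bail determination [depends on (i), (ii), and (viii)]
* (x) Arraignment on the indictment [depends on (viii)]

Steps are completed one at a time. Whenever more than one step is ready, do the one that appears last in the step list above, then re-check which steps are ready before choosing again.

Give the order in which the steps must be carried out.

(vi), (v), (viii), (x), (ii), (i), (ix), (vii), (iii), (iv)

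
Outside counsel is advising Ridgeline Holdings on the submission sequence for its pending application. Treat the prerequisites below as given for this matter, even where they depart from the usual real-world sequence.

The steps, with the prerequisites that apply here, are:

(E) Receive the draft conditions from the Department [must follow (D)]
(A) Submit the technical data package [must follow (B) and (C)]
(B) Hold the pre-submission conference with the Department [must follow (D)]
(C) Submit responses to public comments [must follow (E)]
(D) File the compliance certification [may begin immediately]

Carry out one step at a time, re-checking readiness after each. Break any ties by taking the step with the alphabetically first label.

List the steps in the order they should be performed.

(D) → (B) → (E) → (C) → (A)

(D) is the only step with nothing outstanding, so it goes first.
Ready: (B) and (E). (B) has the earlier label → (B).
That leaves (E) as the only ready step → (E).
(C) needed (E), now all done → (C).
(A) needed (B) and (C), now all done → (A).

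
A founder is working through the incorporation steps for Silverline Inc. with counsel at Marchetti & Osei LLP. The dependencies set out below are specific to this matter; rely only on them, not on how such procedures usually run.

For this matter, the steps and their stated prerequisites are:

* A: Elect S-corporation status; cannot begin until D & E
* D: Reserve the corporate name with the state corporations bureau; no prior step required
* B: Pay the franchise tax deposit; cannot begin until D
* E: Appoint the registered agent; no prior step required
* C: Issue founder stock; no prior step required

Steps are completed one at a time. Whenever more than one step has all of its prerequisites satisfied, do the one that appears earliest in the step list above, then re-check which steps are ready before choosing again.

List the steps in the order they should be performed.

D, E and C have no prerequisites; D is listed earlier, so D is first.
B, E and C are all available; B is listed earlier → B.
Now E and C have their prerequisites met. E is listed earlier, so E next.
Ready: A and C. A is listed earlier → A.
C is the only step now ready → C.

D B E A C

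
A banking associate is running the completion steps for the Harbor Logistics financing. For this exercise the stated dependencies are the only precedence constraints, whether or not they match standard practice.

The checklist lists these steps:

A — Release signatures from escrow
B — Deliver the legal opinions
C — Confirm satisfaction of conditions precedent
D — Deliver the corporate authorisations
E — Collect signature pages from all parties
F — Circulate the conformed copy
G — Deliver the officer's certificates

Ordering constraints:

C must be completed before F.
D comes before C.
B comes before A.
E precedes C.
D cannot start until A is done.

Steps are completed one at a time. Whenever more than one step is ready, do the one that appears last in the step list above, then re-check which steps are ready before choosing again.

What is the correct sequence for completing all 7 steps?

G → E → B → A → D → C → F

G, E and B have no prerequisites; G is listed later, so G is first.
Ready: E and B. E is listed later → E.
B is the only step now ready → B.
A needed B, now all done → A.
That leaves D as the only ready step → D.
C is the only step now ready → C.
Next only F has its prerequisites met → F.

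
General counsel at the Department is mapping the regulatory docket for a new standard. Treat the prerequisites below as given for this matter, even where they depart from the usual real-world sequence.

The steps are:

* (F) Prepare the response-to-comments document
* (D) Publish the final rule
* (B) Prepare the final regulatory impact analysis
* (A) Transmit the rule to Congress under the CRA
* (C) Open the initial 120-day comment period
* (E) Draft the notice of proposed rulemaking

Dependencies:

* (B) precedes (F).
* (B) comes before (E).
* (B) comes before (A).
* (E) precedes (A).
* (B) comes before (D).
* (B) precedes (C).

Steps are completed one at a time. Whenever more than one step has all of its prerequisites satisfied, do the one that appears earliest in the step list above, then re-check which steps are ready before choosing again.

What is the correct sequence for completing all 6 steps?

(B) is the only step with nothing outstanding, so it goes first.
Now (F), (D), (C) and (E) have their prerequisites met. (F) is listed earlier, so (F) next.
(D), (C) and (E) are all available; (D) is listed earlier → (D).
(C) and (E) are both available; (C) is listed earlier → (C).
(E) needed (B), now all done → (E).
That leaves (A) as the only ready step → (A).

(B), (F), (D), (C), (E), (A)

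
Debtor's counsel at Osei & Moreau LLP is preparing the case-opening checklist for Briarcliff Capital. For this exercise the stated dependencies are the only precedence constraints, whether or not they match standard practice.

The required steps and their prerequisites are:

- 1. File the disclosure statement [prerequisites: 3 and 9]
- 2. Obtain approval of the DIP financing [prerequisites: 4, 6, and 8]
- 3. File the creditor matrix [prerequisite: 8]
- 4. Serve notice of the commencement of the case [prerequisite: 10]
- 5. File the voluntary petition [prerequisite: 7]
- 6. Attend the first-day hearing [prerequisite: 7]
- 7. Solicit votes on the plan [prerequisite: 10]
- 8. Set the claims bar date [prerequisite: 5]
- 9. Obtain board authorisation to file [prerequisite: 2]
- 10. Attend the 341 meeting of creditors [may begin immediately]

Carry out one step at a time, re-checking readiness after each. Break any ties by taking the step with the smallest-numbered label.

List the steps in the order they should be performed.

10 → 4 → 7 → 5 → 6 → 8 → 2 → 3 → 9 → 1

10 has no prerequisites → 10 first.
Now 4 and 7 have their prerequisites met. 4 has the earlier label, so 4 next.
7 needed 10, now all done → 7.
5 and 6 are both available; 5 has the earlier label → 5.
6 and 8 are both available; 6 has the earlier label → 6.
That leaves 8 as the only ready step → 8.
Ready: 2 and 3. 2 has the earlier label → 2.
Ready: 3 and 9. 3 has the earlier label → 3.
Next only 9 has its prerequisites met → 9.
Next only 1 has its prerequisites met → 1.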